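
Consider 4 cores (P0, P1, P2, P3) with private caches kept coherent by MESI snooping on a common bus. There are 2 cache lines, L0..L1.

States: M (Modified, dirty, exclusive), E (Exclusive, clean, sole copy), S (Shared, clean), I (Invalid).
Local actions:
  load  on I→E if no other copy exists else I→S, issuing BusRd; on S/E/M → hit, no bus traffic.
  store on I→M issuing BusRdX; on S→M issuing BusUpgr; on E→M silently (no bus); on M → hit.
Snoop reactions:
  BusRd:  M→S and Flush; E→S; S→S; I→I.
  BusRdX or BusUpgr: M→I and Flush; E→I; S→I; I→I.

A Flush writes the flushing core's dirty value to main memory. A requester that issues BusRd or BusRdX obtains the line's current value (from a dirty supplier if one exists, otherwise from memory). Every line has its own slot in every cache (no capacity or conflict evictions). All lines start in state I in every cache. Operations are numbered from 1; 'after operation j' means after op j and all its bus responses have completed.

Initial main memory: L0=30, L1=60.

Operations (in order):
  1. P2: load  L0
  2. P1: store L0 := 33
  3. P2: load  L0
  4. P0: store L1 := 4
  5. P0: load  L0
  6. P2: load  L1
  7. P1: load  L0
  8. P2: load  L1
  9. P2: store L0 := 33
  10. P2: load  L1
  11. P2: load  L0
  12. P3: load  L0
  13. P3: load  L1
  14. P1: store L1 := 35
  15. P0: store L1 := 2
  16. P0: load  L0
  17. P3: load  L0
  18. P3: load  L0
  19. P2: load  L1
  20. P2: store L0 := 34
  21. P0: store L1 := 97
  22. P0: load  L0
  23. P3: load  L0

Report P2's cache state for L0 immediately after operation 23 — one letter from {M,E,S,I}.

state = S

step 1: P2: load  L0  ⟶  IIEI  (L0)  txn=BusRd  M[L0]=30
step 2: P1: store L0 := 33  ⟶  IMII  (L0)  txn=BusRdX  M[L0]=30
step 3: P2: load  L0  ⟶  ISSI  (L0)  txn=BusRd+Flush  M[L0]=33
step 4: P0: store L1 := 4  ⟶  MIII  (L1)  txn=BusRdX  M[L1]=60
step 5: P0: load  L0  ⟶  SSSI  (L0)  txn=BusRd  M[L0]=33
step 6: P2: load  L1  ⟶  SISI  (L1)  txn=BusRd+Flush  M[L1]=4
step 7: P1: load  L0  ⟶  SSSI  (L0)  txn=∅  M[L0]=33
step 8: P2: load  L1  ⟶  SISI  (L1)  txn=∅  M[L1]=4
step 9: P2: store L0 := 33  ⟶  IIMI  (L0)  txn=BusUpgr  M[L0]=33
step 10: P2: load  L1  ⟶  SISI  (L1)  txn=∅  M[L1]=4
step 11: P2: load  L0  ⟶  IIMI  (L0)  txn=∅  M[L0]=33
step 12: P3: load  L0  ⟶  IISS  (L0)  txn=BusRd+Flush  M[L0]=33
step 13: P3: load  L1  ⟶  SISS  (L1)  txn=BusRd  M[L1]=4
step 14: P1: store L1 := 35  ⟶  IMII  (L1)  txn=BusRdX  M[L1]=4
step 15: P0: store L1 := 2  ⟶  MIII  (L1)  txn=BusRdX+Flush  M[L1]=35
step 16: P0: load  L0  ⟶  SISS  (L0)  txn=BusRd  M[L0]=33
step 17: P3: load  L0  ⟶  SISS  (L0)  txn=∅  M[L0]=33
step 18: P3: load  L0  ⟶  SISS  (L0)  txn=∅  M[L0]=33
step 19: P2: load  L1  ⟶  SISI  (L1)  txn=BusRd+Flush  M[L1]=2
step 20: P2: store L0 := 34  ⟶  IIMI  (L0)  txn=BusUpgr  M[L0]=33
step 21: P0: store L1 := 97  ⟶  MIII  (L1)  txn=BusUpgr  M[L1]=2
step 22: P0: load  L0  ⟶  SISI  (L0)  txn=BusRd+Flush  M[L0]=34
step 23: P3: load  L0  ⟶  SISS  (L0)  txn=BusRd  M[L0]=34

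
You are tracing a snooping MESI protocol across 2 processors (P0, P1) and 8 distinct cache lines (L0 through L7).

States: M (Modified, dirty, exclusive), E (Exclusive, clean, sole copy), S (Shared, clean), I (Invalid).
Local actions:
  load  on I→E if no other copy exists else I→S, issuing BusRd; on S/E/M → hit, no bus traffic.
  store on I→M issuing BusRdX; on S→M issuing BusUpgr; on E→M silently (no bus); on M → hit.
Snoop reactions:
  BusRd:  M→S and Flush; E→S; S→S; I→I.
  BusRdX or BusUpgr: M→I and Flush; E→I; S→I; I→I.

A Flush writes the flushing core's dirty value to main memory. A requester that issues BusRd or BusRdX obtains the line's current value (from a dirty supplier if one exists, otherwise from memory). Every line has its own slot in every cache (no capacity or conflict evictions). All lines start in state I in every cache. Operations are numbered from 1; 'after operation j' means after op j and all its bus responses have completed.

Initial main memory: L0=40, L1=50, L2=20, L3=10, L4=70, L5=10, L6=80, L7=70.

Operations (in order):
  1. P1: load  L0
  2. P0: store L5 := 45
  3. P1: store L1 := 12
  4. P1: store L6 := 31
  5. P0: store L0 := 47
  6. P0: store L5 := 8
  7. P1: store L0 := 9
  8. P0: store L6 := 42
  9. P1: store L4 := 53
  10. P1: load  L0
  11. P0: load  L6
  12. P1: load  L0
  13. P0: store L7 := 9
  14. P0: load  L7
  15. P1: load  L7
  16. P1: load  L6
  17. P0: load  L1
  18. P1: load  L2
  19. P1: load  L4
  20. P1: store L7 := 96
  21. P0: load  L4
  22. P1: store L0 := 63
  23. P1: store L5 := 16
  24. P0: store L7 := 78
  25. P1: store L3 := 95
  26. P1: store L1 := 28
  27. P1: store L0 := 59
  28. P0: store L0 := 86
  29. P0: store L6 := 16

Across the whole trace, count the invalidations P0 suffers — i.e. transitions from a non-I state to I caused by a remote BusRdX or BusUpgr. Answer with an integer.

invalidations = 4

  op1 P1: load  L0 → I/E on L0; bus BusRd; mem=40
  op2 P0: store L5 := 45 → M/I on L5; bus BusRdX; mem=10
  op3 P1: store L1 := 12 → I/M on L1; bus BusRdX; mem=50
  op4 P1: store L6 := 31 → I/M on L6; bus BusRdX; mem=80
  op5 P0: store L0 := 47 → M/I on L0; bus BusRdX; mem=40
  op6 P0: store L5 := 8 → M/I on L5; bus (none); mem=10
  op7 P1: store L0 := 9 → I/M on L0; bus BusRdX Flush; mem=47
  op8 P0: store L6 := 42 → M/I on L6; bus BusRdX Flush; mem=31
  op9 P1: store L4 := 53 → I/M on L4; bus BusRdX; mem=70
  op10 P1: load  L0 → I/M on L0; bus (none); mem=47
  op11 P0: load  L6 → M/I on L6; bus (none); mem=31
  op12 P1: load  L0 → I/M on L0; bus (none); mem=47
  op13 P0: store L7 := 9 → M/I on L7; bus BusRdX; mem=70
  op14 P0: load  L7 → M/I on L7; bus (none); mem=70
  op15 P1: load  L7 → S/S on L7; bus BusRd Flush; mem=9
  op16 P1: load  L6 → S/S on L6; bus BusRd Flush; mem=42
  op17 P0: load  L1 → S/S on L1; bus BusRd Flush; mem=12
  op18 P1: load  L2 → I/E on L2; bus BusRd; mem=20
  op19 P1: load  L4 → I/M on L4; bus (none); mem=70
  op20 P1: store L7 := 96 → I/M on L7; bus BusUpgr; mem=9
  op21 P0: load  L4 → S/S on L4; bus BusRd Flush; mem=53
  op22 P1: store L0 := 63 → I/M on L0; bus (none); mem=47
  op23 P1: store L5 := 16 → I/M on L5; bus BusRdX Flush; mem=8
  op24 P0: store L7 := 78 → M/I on L7; bus BusRdX Flush; mem=96
  op25 P1: store L3 := 95 → I/M on L3; bus BusRdX; mem=10
  op26 P1: store L1 := 28 → I/M on L1; bus BusUpgr; mem=12
  op27 P1: store L0 := 59 → I/M on L0; bus (none); mem=47
  op28 P0: store L0 := 86 → M/I on L0; bus BusRdX Flush; mem=59
  op29 P0: store L6 := 16 → M/I on L6; bus BusUpgr; mem=42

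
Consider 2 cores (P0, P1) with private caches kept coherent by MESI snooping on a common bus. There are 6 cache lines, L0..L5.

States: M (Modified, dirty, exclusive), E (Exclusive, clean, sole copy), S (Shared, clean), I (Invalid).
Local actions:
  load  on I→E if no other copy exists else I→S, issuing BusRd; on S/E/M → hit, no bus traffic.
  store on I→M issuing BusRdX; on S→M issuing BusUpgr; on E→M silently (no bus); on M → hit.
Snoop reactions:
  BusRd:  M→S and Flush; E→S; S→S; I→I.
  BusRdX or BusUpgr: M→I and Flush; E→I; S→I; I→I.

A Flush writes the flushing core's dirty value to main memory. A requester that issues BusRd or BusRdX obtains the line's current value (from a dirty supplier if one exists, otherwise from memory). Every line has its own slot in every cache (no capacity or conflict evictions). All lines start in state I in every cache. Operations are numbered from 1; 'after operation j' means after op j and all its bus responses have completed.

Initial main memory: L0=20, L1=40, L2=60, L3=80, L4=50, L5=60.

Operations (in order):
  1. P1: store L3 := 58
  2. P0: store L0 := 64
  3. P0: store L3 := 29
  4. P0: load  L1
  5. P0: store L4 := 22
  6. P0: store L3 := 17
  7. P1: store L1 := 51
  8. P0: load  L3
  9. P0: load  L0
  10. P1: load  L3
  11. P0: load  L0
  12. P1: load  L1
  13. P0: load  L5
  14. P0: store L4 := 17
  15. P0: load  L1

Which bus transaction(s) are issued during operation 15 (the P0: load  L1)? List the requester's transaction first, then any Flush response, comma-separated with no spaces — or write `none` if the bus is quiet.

1. P1: store L3 := 58  bus=[BusRdX]  L3: P0=I P1=M  mem[L3]=80
2. P0: store L0 := 64  bus=[BusRdX]  L0: P0=M P1=I  mem[L0]=20
3. P0: store L3 := 29  bus=[BusRdX,Flush]  L3: P0=M P1=I  mem[L3]=58
4. P0: load  L1  bus=[BusRd]  L1: P0=E P1=I  mem[L1]=40
5. P0: store L4 := 22  bus=[BusRdX]  L4: P0=M P1=I  mem[L4]=50
6. P0: store L3 := 17  bus=[-]  L3: P0=M P1=I  mem[L3]=58
7. P1: store L1 := 51  bus=[BusRdX]  L1: P0=I P1=M  mem[L1]=40
8. P0: load  L3  bus=[-]  L3: P0=M P1=I  mem[L3]=58
9. P0: load  L0  bus=[-]  L0: P0=M P1=I  mem[L0]=20
10. P1: load  L3  bus=[BusRd,Flush]  L3: P0=S P1=S  mem[L3]=17
11. P0: load  L0  bus=[-]  L0: P0=M P1=I  mem[L0]=20
12. P1: load  L1  bus=[-]  L1: P0=I P1=M  mem[L1]=40
13. P0: load  L5  bus=[BusRd]  L5: P0=E P1=I  mem[L5]=60
14. P0: store L4 := 17  bus=[-]  L4: P0=M P1=I  mem[L4]=50
15. P0: load  L1  bus=[BusRd,Flush]  L1: P0=S P1=S  mem[L1]=51

bus = BusRd,Flush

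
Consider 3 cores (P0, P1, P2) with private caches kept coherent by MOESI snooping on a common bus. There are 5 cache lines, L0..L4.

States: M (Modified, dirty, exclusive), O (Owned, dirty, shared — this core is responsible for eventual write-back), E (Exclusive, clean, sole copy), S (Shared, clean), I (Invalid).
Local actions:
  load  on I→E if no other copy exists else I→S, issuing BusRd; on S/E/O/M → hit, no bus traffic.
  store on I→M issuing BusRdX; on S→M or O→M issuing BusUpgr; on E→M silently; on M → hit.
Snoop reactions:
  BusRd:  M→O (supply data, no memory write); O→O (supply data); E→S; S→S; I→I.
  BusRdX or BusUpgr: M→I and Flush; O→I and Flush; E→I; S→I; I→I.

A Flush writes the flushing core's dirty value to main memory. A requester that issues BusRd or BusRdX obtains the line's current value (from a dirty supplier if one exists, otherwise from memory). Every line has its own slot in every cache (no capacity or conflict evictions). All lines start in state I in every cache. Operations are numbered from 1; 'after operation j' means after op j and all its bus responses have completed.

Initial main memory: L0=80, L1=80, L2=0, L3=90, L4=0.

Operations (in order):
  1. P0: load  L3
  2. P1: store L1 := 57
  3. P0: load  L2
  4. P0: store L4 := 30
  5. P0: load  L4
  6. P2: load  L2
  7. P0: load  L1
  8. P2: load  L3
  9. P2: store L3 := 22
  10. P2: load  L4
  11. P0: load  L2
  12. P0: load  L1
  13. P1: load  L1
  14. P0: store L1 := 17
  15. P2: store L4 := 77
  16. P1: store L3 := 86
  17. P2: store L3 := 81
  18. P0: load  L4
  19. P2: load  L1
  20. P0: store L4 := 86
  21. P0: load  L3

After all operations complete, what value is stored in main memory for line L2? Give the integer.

1. P0: load  L3  bus=[BusRd]  L3: P0=E P1=I P2=I  mem[L3]=90
2. P1: store L1 := 57  bus=[BusRdX]  L1: P0=I P1=M P2=I  mem[L1]=80
3. P0: load  L2  bus=[BusRd]  L2: P0=E P1=I P2=I  mem[L2]=0
4. P0: store L4 := 30  bus=[BusRdX]  L4: P0=M P1=I P2=I  mem[L4]=0
5. P0: load  L4  bus=[-]  L4: P0=M P1=I P2=I  mem[L4]=0
6. P2: load  L2  bus=[BusRd]  L2: P0=S P1=I P2=S  mem[L2]=0
7. P0: load  L1  bus=[BusRd]  L1: P0=S P1=O P2=I  mem[L1]=80
8. P2: load  L3  bus=[BusRd]  L3: P0=S P1=I P2=S  mem[L3]=90
9. P2: store L3 := 22  bus=[BusUpgr]  L3: P0=I P1=I P2=M  mem[L3]=90
10. P2: load  L4  bus=[BusRd]  L4: P0=O P1=I P2=S  mem[L4]=0
11. P0: load  L2  bus=[-]  L2: P0=S P1=I P2=S  mem[L2]=0
12. P0: load  L1  bus=[-]  L1: P0=S P1=O P2=I  mem[L1]=80
13. P1: load  L1  bus=[-]  L1: P0=S P1=O P2=I  mem[L1]=80
14. P0: store L1 := 17  bus=[BusUpgr,Flush]  L1: P0=M P1=I P2=I  mem[L1]=57
15. P2: store L4 := 77  bus=[BusUpgr,Flush]  L4: P0=I P1=I P2=M  mem[L4]=30
16. P1: store L3 := 86  bus=[BusRdX,Flush]  L3: P0=I P1=M P2=I  mem[L3]=22
17. P2: store L3 := 81  bus=[BusRdX,Flush]  L3: P0=I P1=I P2=M  mem[L3]=86
18. P0: load  L4  bus=[BusRd]  L4: P0=S P1=I P2=O  mem[L4]=30
19. P2: load  L1  bus=[BusRd]  L1: P0=O P1=I P2=S  mem[L1]=57
20. P0: store L4 := 86  bus=[BusUpgr,Flush]  L4: P0=M P1=I P2=I  mem[L4]=77
21. P0: load  L3  bus=[BusRd]  L3: P0=S P1=I P2=O  mem[L3]=86

memory[L2] = 0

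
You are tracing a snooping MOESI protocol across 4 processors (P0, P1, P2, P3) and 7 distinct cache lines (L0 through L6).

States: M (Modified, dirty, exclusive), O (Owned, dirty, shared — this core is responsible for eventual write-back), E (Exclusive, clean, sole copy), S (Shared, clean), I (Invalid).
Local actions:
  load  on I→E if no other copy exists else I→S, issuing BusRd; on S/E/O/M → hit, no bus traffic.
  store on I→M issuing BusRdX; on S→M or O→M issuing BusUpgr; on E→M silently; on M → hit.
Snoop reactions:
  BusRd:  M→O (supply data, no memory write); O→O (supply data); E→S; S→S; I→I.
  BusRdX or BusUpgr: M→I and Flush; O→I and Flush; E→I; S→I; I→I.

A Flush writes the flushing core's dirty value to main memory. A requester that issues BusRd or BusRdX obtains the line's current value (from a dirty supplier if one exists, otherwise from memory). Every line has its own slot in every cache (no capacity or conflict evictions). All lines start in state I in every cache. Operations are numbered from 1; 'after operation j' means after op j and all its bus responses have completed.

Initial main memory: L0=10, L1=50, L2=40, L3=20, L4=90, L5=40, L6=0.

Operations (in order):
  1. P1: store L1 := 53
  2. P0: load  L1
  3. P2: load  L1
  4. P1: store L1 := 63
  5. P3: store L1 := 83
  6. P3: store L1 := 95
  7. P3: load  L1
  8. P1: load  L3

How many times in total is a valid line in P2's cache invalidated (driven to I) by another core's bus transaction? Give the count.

invalidations = 1

[1] P1: store L1 := 53 | P0:I, P1:M(53), P2:I, P3:I | bus: BusRdX
[2] P0: load  L1 | P0:S(53), P1:O(53), P2:I, P3:I | bus: BusRd
[3] P2: load  L1 | P0:S(53), P1:O(53), P2:S(53), P3:I | bus: BusRd
[4] P1: store L1 := 63 | P0:I, P1:M(63), P2:I, P3:I | bus: BusUpgr
[5] P3: store L1 := 83 | P0:I, P1:I, P2:I, P3:M(83) | bus: BusRdX,Flush
[6] P3: store L1 := 95 | P0:I, P1:I, P2:I, P3:M(95) | bus: none
[7] P3: load  L1 | P0:I, P1:I, P2:I, P3:M(95) | bus: none
[8] P1: load  L3 | P0:I, P1:E(20), P2:I, P3:I | bus: BusRd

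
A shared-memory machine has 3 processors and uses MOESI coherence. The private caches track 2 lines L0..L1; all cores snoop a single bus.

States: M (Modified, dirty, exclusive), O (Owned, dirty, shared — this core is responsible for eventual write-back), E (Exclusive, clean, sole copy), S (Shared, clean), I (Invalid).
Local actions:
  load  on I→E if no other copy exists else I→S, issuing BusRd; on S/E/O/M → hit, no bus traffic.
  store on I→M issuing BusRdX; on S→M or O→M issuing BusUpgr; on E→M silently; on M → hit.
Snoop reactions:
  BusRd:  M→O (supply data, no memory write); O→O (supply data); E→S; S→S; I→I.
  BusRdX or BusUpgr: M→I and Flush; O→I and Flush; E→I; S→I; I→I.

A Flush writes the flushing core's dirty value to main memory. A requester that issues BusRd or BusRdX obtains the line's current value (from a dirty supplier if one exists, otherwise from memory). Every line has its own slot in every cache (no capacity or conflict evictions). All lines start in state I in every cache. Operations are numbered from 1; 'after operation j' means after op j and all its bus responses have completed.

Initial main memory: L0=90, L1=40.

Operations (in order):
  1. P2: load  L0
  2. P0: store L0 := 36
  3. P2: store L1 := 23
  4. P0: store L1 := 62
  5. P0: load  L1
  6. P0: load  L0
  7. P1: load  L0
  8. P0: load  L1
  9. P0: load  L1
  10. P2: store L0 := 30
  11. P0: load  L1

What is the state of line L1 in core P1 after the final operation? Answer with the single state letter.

state = I

1. P2: load  L0  bus=[BusRd]  L0: P0=I P1=I P2=E  mem[L0]=90
2. P0: store L0 := 36  bus=[BusRdX]  L0: P0=M P1=I P2=I  mem[L0]=90
3. P2: store L1 := 23  bus=[BusRdX]  L1: P0=I P1=I P2=M  mem[L1]=40
4. P0: store L1 := 62  bus=[BusRdX,Flush]  L1: P0=M P1=I P2=I  mem[L1]=23
5. P0: load  L1  bus=[-]  L1: P0=M P1=I P2=I  mem[L1]=23
6. P0: load  L0  bus=[-]  L0: P0=M P1=I P2=I  mem[L0]=90
7. P1: load  L0  bus=[BusRd]  L0: P0=O P1=S P2=I  mem[L0]=90
8. P0: load  L1  bus=[-]  L1: P0=M P1=I P2=I  mem[L1]=23
9. P0: load  L1  bus=[-]  L1: P0=M P1=I P2=I  mem[L1]=23
10. P2: store L0 := 30  bus=[BusRdX,Flush]  L0: P0=I P1=I P2=M  mem[L0]=36
11. P0: load  L1  bus=[-]  L1: P0=M P1=I P2=I  mem[L1]=23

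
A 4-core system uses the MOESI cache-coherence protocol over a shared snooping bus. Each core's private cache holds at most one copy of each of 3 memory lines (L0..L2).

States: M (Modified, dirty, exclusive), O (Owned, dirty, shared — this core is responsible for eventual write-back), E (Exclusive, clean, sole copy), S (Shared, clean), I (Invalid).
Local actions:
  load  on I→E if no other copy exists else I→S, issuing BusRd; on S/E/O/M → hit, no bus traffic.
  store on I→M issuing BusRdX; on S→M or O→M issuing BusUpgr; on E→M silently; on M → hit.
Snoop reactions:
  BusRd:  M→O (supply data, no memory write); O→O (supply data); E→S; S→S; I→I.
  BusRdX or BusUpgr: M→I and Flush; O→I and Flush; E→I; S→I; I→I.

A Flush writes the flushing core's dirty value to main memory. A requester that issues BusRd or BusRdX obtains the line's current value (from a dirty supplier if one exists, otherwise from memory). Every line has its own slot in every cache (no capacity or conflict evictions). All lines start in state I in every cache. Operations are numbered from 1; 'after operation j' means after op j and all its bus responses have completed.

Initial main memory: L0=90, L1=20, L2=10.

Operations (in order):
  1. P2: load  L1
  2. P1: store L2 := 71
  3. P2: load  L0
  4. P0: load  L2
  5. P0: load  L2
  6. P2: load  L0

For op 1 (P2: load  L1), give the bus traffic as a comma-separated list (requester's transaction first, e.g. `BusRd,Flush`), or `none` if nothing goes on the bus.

bus = BusRd

[1] P2: load  L1 | P0:I, P1:I, P2:E(20), P3:I | bus: BusRd
[2] P1: store L2 := 71 | P0:I, P1:M(71), P2:I, P3:I | bus: BusRdX
[3] P2: load  L0 | P0:I, P1:I, P2:E(90), P3:I | bus: BusRd
[4] P0: load  L2 | P0:S(71), P1:O(71), P2:I, P3:I | bus: BusRd
[5] P0: load  L2 | P0:S(71), P1:O(71), P2:I, P3:I | bus: none
[6] P2: load  L0 | P0:I, P1:I, P2:E(90), P3:I | bus: none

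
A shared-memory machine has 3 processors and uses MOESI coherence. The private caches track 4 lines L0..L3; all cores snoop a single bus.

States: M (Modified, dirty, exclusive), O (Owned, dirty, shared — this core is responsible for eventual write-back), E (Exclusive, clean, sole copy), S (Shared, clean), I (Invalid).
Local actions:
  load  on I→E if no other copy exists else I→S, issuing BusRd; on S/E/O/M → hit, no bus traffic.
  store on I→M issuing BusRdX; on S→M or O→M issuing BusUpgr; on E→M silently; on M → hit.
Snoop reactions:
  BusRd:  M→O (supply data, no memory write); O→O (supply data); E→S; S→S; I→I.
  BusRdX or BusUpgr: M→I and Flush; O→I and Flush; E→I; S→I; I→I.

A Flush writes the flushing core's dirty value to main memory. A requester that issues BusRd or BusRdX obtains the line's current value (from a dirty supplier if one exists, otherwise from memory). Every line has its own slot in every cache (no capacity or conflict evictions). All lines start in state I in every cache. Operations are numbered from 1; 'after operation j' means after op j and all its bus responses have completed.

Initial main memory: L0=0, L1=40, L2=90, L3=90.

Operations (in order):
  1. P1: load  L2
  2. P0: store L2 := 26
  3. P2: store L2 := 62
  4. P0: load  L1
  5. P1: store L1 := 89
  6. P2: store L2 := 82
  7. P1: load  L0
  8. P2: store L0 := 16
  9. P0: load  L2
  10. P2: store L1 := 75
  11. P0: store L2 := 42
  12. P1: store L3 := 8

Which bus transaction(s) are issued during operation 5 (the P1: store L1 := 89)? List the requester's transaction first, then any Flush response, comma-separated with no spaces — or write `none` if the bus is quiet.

bus = BusRdX

step 1: P1: load  L2  ⟶  IEI  (L2)  txn=BusRd  M[L2]=90
step 2: P0: store L2 := 26  ⟶  MII  (L2)  txn=BusRdX  M[L2]=90
step 3: P2: store L2 := 62  ⟶  IIM  (L2)  txn=BusRdX+Flush  M[L2]=26
step 4: P0: load  L1  ⟶  EII  (L1)  txn=BusRd  M[L1]=40
step 5: P1: store L1 := 89  ⟶  IMI  (L1)  txn=BusRdX  M[L1]=40
step 6: P2: store L2 := 82  ⟶  IIM  (L2)  txn=∅  M[L2]=26
step 7: P1: load  L0  ⟶  IEI  (L0)  txn=BusRd  M[L0]=0
step 8: P2: store L0 := 16  ⟶  IIM  (L0)  txn=BusRdX  M[L0]=0
step 9: P0: load  L2  ⟶  SIO  (L2)  txn=BusRd  M[L2]=26
step 10: P2: store L1 := 75  ⟶  IIM  (L1)  txn=BusRdX+Flush  M[L1]=89
step 11: P0: store L2 := 42  ⟶  MII  (L2)  txn=BusUpgr+Flush  M[L2]=82
step 12: P1: store L3 := 8  ⟶  IMI  (L3)  txn=BusRdX  M[L3]=90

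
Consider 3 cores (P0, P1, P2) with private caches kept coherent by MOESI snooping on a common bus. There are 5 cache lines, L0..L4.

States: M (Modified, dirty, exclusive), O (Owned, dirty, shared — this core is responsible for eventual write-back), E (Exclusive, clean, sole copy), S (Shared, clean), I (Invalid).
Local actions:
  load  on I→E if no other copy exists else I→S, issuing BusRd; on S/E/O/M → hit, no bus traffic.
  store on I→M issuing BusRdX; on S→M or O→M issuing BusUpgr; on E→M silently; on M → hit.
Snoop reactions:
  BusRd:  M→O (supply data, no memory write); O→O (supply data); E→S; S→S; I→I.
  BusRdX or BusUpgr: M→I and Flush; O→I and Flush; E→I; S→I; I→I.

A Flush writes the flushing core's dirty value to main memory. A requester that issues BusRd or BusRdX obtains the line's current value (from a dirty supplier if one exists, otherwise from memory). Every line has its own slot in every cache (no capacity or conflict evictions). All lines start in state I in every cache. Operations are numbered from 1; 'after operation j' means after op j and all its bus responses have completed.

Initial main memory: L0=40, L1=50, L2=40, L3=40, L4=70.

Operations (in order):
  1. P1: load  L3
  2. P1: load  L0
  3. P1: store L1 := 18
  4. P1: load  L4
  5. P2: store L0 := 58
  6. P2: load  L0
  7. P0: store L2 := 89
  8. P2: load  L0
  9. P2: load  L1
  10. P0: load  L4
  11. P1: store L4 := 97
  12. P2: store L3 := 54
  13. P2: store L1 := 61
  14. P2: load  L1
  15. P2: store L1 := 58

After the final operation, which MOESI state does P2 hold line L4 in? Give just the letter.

[1] P1: load  L3 | P0:I, P1:E(40), P2:I | bus: BusRd
[2] P1: load  L0 | P0:I, P1:E(40), P2:I | bus: BusRd
[3] P1: store L1 := 18 | P0:I, P1:M(18), P2:I | bus: BusRdX
[4] P1: load  L4 | P0:I, P1:E(70), P2:I | bus: BusRd
[5] P2: store L0 := 58 | P0:I, P1:I, P2:M(58) | bus: BusRdX
[6] P2: load  L0 | P0:I, P1:I, P2:M(58) | bus: none
[7] P0: store L2 := 89 | P0:M(89), P1:I, P2:I | bus: BusRdX
[8] P2: load  L0 | P0:I, P1:I, P2:M(58) | bus: none
[9] P2: load  L1 | P0:I, P1:O(18), P2:S(18) | bus: BusRd
[10] P0: load  L4 | P0:S(70), P1:S(70), P2:I | bus: BusRd
[11] P1: store L4 := 97 | P0:I, P1:M(97), P2:I | bus: BusUpgr
[12] P2: store L3 := 54 | P0:I, P1:I, P2:M(54) | bus: BusRdX
[13] P2: store L1 := 61 | P0:I, P1:I, P2:M(61) | bus: BusUpgr,Flush
[14] P2: load  L1 | P0:I, P1:I, P2:M(61) | bus: none
[15] P2: store L1 := 58 | P0:I, P1:I, P2:M(58) | bus: none

state = I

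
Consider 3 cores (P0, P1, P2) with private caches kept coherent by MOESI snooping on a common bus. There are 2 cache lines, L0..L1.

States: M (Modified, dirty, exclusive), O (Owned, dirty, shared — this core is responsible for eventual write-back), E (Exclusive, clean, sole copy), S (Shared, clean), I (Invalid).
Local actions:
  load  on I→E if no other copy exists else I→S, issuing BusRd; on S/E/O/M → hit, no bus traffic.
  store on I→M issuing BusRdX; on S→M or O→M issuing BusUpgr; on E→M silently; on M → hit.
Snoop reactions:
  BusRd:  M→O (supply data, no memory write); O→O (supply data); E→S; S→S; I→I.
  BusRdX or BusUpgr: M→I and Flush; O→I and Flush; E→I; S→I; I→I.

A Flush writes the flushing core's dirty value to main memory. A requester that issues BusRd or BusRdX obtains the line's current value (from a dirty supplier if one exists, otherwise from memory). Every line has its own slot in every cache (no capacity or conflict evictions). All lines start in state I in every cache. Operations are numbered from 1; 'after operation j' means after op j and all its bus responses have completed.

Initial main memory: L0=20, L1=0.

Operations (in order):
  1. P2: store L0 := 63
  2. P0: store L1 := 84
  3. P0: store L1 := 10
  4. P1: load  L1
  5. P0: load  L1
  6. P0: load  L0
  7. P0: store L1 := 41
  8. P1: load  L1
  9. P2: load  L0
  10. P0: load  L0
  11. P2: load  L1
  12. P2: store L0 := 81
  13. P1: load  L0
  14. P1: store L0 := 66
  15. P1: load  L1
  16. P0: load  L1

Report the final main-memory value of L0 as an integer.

memory[L0] = 81

  op1 P2: store L0 := 63 → I/I/M on L0; bus BusRdX; mem=20
  op2 P0: store L1 := 84 → M/I/I on L1; bus BusRdX; mem=0
  op3 P0: store L1 := 10 → M/I/I on L1; bus (none); mem=0
  op4 P1: load  L1 → O/S/I on L1; bus BusRd; mem=0
  op5 P0: load  L1 → O/S/I on L1; bus (none); mem=0
  op6 P0: load  L0 → S/I/O on L0; bus BusRd; mem=20
  op7 P0: store L1 := 41 → M/I/I on L1; bus BusUpgr; mem=0
  op8 P1: load  L1 → O/S/I on L1; bus BusRd; mem=0
  op9 P2: load  L0 → S/I/O on L0; bus (none); mem=20
  op10 P0: load  L0 → S/I/O on L0; bus (none); mem=20
  op11 P2: load  L1 → O/S/S on L1; bus BusRd; mem=0
  op12 P2: store L0 := 81 → I/I/M on L0; bus BusUpgr; mem=20
  op13 P1: load  L0 → I/S/O on L0; bus BusRd; mem=20
  op14 P1: store L0 := 66 → I/M/I on L0; bus BusUpgr Flush; mem=81
  op15 P1: load  L1 → O/S/S on L1; bus (none); mem=0
  op16 P0: load  L1 → O/S/S on L1; bus (none); mem=0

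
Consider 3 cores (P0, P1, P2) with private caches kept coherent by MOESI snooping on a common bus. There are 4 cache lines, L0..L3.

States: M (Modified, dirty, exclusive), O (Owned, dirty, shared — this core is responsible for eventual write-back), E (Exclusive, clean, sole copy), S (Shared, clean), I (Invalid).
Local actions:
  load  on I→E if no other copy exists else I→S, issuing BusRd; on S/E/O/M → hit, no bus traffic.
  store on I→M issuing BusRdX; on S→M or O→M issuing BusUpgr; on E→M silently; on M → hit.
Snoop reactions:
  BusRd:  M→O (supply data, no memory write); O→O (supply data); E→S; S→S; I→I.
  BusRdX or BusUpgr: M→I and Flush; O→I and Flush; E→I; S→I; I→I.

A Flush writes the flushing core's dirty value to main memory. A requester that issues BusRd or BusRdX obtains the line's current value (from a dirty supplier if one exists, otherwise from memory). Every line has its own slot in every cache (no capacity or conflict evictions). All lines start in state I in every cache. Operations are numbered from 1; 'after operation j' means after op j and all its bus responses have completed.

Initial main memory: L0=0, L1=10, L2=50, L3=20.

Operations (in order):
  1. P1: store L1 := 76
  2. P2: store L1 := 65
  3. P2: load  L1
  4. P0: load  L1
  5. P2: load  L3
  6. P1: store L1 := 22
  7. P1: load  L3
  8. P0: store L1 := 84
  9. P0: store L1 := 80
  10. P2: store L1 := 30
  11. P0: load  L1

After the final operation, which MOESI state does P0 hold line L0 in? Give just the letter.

state = I

1. P1: store L1 := 76  bus=[BusRdX]  L1: P0=I P1=M P2=I  mem[L1]=10
2. P2: store L1 := 65  bus=[BusRdX,Flush]  L1: P0=I P1=I P2=M  mem[L1]=76
3. P2: load  L1  bus=[-]  L1: P0=I P1=I P2=M  mem[L1]=76
4. P0: load  L1  bus=[BusRd]  L1: P0=S P1=I P2=O  mem[L1]=76
5. P2: load  L3  bus=[BusRd]  L3: P0=I P1=I P2=E  mem[L3]=20
6. P1: store L1 := 22  bus=[BusRdX,Flush]  L1: P0=I P1=M P2=I  mem[L1]=65
7. P1: load  L3  bus=[BusRd]  L3: P0=I P1=S P2=S  mem[L3]=20
8. P0: store L1 := 84  bus=[BusRdX,Flush]  L1: P0=M P1=I P2=I  mem[L1]=22
9. P0: store L1 := 80  bus=[-]  L1: P0=M P1=I P2=I  mem[L1]=22
10. P2: store L1 := 30  bus=[BusRdX,Flush]  L1: P0=I P1=I P2=M  mem[L1]=80
11. P0: load  L1  bus=[BusRd]  L1: P0=S P1=I P2=O  mem[L1]=80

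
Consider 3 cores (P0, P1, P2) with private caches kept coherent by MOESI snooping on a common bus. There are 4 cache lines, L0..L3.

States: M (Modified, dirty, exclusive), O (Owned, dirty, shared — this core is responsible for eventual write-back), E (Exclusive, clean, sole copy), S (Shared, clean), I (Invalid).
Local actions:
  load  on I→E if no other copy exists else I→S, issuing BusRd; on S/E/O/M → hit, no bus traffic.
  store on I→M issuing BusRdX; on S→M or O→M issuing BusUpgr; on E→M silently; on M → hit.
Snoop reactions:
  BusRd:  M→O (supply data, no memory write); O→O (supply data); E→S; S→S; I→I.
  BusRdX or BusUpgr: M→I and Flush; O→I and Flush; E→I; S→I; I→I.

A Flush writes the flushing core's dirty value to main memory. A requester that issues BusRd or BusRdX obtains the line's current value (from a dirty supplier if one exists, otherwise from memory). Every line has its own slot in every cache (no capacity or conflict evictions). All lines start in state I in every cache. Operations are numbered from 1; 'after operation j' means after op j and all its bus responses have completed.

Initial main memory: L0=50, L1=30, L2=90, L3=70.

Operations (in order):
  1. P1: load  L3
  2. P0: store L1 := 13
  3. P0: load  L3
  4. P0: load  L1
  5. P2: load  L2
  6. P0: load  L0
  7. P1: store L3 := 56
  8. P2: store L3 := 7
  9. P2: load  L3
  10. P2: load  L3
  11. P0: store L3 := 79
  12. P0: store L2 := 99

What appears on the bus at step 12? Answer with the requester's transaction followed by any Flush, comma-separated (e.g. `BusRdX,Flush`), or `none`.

bus = BusRdX

1. P1: load  L3  bus=[BusRd]  L3: P0=I P1=E P2=I  mem[L3]=70
2. P0: store L1 := 13  bus=[BusRdX]  L1: P0=M P1=I P2=I  mem[L1]=30
3. P0: load  L3  bus=[BusRd]  L3: P0=S P1=S P2=I  mem[L3]=70
4. P0: load  L1  bus=[-]  L1: P0=M P1=I P2=I  mem[L1]=30
5. P2: load  L2  bus=[BusRd]  L2: P0=I P1=I P2=E  mem[L2]=90
6. P0: load  L0  bus=[BusRd]  L0: P0=E P1=I P2=I  mem[L0]=50
7. P1: store L3 := 56  bus=[BusUpgr]  L3: P0=I P1=M P2=I  mem[L3]=70
8. P2: store L3 := 7  bus=[BusRdX,Flush]  L3: P0=I P1=I P2=M  mem[L3]=56
9. P2: load  L3  bus=[-]  L3: P0=I P1=I P2=M  mem[L3]=56
10. P2: load  L3  bus=[-]  L3: P0=I P1=I P2=M  mem[L3]=56
11. P0: store L3 := 79  bus=[BusRdX,Flush]  L3: P0=M P1=I P2=I  mem[L3]=7
12. P0: store L2 := 99  bus=[BusRdX]  L2: P0=M P1=I P2=I  mem[L2]=90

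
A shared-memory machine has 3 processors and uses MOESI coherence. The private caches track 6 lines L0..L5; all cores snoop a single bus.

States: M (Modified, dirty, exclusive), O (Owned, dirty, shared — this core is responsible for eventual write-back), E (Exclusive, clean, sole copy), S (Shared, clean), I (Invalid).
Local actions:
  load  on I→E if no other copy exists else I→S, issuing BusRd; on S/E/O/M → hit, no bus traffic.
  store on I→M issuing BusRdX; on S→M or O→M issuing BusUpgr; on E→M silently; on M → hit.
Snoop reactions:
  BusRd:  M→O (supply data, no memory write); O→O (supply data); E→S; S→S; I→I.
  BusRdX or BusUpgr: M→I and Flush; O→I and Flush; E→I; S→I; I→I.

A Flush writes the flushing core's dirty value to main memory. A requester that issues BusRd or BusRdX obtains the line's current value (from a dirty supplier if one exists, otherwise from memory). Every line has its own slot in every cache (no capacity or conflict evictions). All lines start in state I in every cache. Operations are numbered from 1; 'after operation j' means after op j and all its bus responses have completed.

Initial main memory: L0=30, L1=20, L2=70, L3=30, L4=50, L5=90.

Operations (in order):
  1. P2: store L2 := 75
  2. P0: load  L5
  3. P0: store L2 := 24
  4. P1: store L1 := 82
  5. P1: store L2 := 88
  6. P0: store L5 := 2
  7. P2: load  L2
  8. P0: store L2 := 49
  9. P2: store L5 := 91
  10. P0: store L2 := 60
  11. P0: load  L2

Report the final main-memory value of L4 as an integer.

memory[L4] = 50

1. P2: store L2 := 75  bus=[BusRdX]  L2: P0=I P1=I P2=M  mem[L2]=70
2. P0: load  L5  bus=[BusRd]  L5: P0=E P1=I P2=I  mem[L5]=90
3. P0: store L2 := 24  bus=[BusRdX,Flush]  L2: P0=M P1=I P2=I  mem[L2]=75
4. P1: store L1 := 82  bus=[BusRdX]  L1: P0=I P1=M P2=I  mem[L1]=20
5. P1: store L2 := 88  bus=[BusRdX,Flush]  L2: P0=I P1=M P2=I  mem[L2]=24
6. P0: store L5 := 2  bus=[-]  L5: P0=M P1=I P2=I  mem[L5]=90
7. P2: load  L2  bus=[BusRd]  L2: P0=I P1=O P2=S  mem[L2]=24
8. P0: store L2 := 49  bus=[BusRdX,Flush]  L2: P0=M P1=I P2=I  mem[L2]=88
9. P2: store L5 := 91  bus=[BusRdX,Flush]  L5: P0=I P1=I P2=M  mem[L5]=2
10. P0: store L2 := 60  bus=[-]  L2: P0=M P1=I P2=I  mem[L2]=88
11. P0: load  L2  bus=[-]  L2: P0=M P1=I P2=I  mem[L2]=88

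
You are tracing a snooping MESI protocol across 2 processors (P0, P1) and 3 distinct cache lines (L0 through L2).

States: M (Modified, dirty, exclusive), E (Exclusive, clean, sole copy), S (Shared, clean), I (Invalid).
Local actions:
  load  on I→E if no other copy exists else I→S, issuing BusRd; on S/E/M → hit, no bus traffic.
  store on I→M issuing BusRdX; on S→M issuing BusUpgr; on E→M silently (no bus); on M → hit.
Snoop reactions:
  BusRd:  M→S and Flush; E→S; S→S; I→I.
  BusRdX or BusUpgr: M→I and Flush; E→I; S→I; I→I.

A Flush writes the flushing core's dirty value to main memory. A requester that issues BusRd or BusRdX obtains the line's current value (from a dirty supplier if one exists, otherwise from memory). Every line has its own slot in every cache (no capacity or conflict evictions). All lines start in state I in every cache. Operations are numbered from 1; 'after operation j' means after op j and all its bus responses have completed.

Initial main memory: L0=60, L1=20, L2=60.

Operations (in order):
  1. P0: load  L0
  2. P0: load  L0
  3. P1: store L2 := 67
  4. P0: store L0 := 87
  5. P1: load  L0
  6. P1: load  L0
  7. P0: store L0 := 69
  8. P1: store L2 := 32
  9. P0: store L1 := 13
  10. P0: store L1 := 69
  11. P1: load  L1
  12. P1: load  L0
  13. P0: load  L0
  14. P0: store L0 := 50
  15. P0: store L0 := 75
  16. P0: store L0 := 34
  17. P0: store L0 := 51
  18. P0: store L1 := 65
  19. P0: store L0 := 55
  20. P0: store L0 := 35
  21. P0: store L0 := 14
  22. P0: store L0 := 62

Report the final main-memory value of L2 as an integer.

memory[L2] = 60

step 1: P0: load  L0  ⟶  EI  (L0)  txn=BusRd  M[L0]=60
step 2: P0: load  L0  ⟶  EI  (L0)  txn=∅  M[L0]=60
step 3: P1: store L2 := 67  ⟶  IM  (L2)  txn=BusRdX  M[L2]=60
step 4: P0: store L0 := 87  ⟶  MI  (L0)  txn=∅  M[L0]=60
step 5: P1: load  L0  ⟶  SS  (L0)  txn=BusRd+Flush  M[L0]=87
step 6: P1: load  L0  ⟶  SS  (L0)  txn=∅  M[L0]=87
step 7: P0: store L0 := 69  ⟶  MI  (L0)  txn=BusUpgr  M[L0]=87
step 8: P1: store L2 := 32  ⟶  IM  (L2)  txn=∅  M[L2]=60
step 9: P0: store L1 := 13  ⟶  MI  (L1)  txn=BusRdX  M[L1]=20
step 10: P0: store L1 := 69  ⟶  MI  (L1)  txn=∅  M[L1]=20
step 11: P1: load  L1  ⟶  SS  (L1)  txn=BusRd+Flush  M[L1]=69
step 12: P1: load  L0  ⟶  SS  (L0)  txn=BusRd+Flush  M[L0]=69
step 13: P0: load  L0  ⟶  SS  (L0)  txn=∅  M[L0]=69
step 14: P0: store L0 := 50  ⟶  MI  (L0)  txn=BusUpgr  M[L0]=69
step 15: P0: store L0 := 75  ⟶  MI  (L0)  txn=∅  M[L0]=69
step 16: P0: store L0 := 34  ⟶  MI  (L0)  txn=∅  M[L0]=69
step 17: P0: store L0 := 51  ⟶  MI  (L0)  txn=∅  M[L0]=69
step 18: P0: store L1 := 65  ⟶  MI  (L1)  txn=BusUpgr  M[L1]=69
step 19: P0: store L0 := 55  ⟶  MI  (L0)  txn=∅  M[L0]=69
step 20: P0: store L0 := 35  ⟶  MI  (L0)  txn=∅  M[L0]=69
step 21: P0: store L0 := 14  ⟶  MI  (L0)  txn=∅  M[L0]=69
step 22: P0: store L0 := 62  ⟶  MI  (L0)  txn=∅  M[L0]=69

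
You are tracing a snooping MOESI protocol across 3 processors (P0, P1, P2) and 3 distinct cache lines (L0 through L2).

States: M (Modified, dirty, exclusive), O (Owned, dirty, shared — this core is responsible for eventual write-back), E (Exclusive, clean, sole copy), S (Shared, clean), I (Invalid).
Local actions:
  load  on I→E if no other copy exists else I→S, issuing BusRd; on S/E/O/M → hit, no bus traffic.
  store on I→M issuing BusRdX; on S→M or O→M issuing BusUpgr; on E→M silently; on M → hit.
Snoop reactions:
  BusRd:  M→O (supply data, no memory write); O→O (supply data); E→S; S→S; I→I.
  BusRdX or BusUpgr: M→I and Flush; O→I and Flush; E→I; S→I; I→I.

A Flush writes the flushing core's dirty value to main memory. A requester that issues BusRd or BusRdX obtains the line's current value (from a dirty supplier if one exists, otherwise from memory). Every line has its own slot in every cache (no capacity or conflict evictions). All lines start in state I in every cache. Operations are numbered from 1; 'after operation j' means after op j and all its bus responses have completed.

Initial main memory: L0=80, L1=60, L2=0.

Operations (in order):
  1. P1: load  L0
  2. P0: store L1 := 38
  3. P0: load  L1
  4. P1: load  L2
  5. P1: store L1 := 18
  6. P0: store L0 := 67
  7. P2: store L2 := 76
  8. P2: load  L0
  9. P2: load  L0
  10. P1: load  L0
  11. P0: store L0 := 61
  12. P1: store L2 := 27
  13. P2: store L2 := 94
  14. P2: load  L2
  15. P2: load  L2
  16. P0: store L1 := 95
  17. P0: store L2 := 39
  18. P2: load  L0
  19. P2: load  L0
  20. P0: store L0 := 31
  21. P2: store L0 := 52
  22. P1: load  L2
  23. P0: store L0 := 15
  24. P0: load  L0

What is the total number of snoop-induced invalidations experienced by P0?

invalidations = 2

[1] P1: load  L0 | P0:I, P1:E(80), P2:I | bus: BusRd
[2] P0: store L1 := 38 | P0:M(38), P1:I, P2:I | bus: BusRdX
[3] P0: load  L1 | P0:M(38), P1:I, P2:I | bus: none
[4] P1: load  L2 | P0:I, P1:E(0), P2:I | bus: BusRd
[5] P1: store L1 := 18 | P0:I, P1:M(18), P2:I | bus: BusRdX,Flush
[6] P0: store L0 := 67 | P0:M(67), P1:I, P2:I | bus: BusRdX
[7] P2: store L2 := 76 | P0:I, P1:I, P2:M(76) | bus: BusRdX
[8] P2: load  L0 | P0:O(67), P1:I, P2:S(67) | bus: BusRd
[9] P2: load  L0 | P0:O(67), P1:I, P2:S(67) | bus: none
[10] P1: load  L0 | P0:O(67), P1:S(67), P2:S(67) | bus: BusRd
[11] P0: store L0 := 61 | P0:M(61), P1:I, P2:I | bus: BusUpgr
[12] P1: store L2 := 27 | P0:I, P1:M(27), P2:I | bus: BusRdX,Flush
[13] P2: store L2 := 94 | P0:I, P1:I, P2:M(94) | bus: BusRdX,Flush
[14] P2: load  L2 | P0:I, P1:I, P2:M(94) | bus: none
[15] P2: load  L2 | P0:I, P1:I, P2:M(94) | bus: none
[16] P0: store L1 := 95 | P0:M(95), P1:I, P2:I | bus: BusRdX,Flush
[17] P0: store L2 := 39 | P0:M(39), P1:I, P2:I | bus: BusRdX,Flush
[18] P2: load  L0 | P0:O(61), P1:I, P2:S(61) | bus: BusRd
[19] P2: load  L0 | P0:O(61), P1:I, P2:S(61) | bus: none
[20] P0: store L0 := 31 | P0:M(31), P1:I, P2:I | bus: BusUpgr
[21] P2: store L0 := 52 | P0:I, P1:I, P2:M(52) | bus: BusRdX,Flush
[22] P1: load  L2 | P0:O(39), P1:S(39), P2:I | bus: BusRd
[23] P0: store L0 := 15 | P0:M(15), P1:I, P2:I | bus: BusRdX,Flush
[24] P0: load  L0 | P0:M(15), P1:I, P2:I | bus: none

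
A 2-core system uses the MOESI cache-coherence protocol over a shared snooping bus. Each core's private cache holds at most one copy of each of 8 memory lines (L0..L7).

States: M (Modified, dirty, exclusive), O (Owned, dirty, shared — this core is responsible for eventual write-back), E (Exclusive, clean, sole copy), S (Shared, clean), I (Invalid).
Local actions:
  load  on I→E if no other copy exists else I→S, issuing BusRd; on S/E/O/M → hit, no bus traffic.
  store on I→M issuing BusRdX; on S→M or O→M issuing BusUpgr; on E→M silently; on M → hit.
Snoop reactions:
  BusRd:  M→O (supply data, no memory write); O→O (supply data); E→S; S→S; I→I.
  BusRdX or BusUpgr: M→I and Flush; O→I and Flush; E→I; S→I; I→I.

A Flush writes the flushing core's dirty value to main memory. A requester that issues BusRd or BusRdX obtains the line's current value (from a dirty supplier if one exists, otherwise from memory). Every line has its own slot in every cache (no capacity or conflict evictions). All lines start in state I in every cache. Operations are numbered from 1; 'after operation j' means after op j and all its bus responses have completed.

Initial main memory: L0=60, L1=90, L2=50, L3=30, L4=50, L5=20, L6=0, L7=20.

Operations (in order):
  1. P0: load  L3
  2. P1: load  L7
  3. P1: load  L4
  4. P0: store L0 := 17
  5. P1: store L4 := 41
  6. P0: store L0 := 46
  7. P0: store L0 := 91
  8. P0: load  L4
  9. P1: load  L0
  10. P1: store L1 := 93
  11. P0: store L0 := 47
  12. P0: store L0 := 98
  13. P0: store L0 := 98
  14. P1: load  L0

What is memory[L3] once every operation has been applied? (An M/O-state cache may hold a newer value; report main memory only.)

memory[L3] = 30

step 1: P0: load  L3  ⟶  EI  (L3)  txn=BusRd  M[L3]=30
step 2: P1: load  L7  ⟶  IE  (L7)  txn=BusRd  M[L7]=20
step 3: P1: load  L4  ⟶  IE  (L4)  txn=BusRd  M[L4]=50
step 4: P0: store L0 := 17  ⟶  MI  (L0)  txn=BusRdX  M[L0]=60
step 5: P1: store L4 := 41  ⟶  IM  (L4)  txn=∅  M[L4]=50
step 6: P0: store L0 := 46  ⟶  MI  (L0)  txn=∅  M[L0]=60
step 7: P0: store L0 := 91  ⟶  MI  (L0)  txn=∅  M[L0]=60
step 8: P0: load  L4  ⟶  SO  (L4)  txn=BusRd  M[L4]=50
step 9: P1: load  L0  ⟶  OS  (L0)  txn=BusRd  M[L0]=60
step 10: P1: store L1 := 93  ⟶  IM  (L1)  txn=BusRdX  M[L1]=90
step 11: P0: store L0 := 47  ⟶  MI  (L0)  txn=BusUpgr  M[L0]=60
step 12: P0: store L0 := 98  ⟶  MI  (L0)  txn=∅  M[L0]=60
step 13: P0: store L0 := 98  ⟶  MI  (L0)  txn=∅  M[L0]=60
step 14: P1: load  L0  ⟶  OS  (L0)  txn=BusRd  M[L0]=60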